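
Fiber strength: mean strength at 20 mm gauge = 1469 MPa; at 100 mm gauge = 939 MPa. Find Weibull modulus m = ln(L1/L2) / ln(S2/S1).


Formula: m = ln(L1/L2) / ln(S2/S1)
Step 1: ln(L1/L2) = ln(20/100) = -1.60944
Step 2: S2/S1 = 939/1469 = 0.63921
Step 3: ln(S2/S1) = ln(0.63921) = -0.44752
Step 4: m = -1.60944 / -0.44752 = 3.60

3.60 (Weibull m)


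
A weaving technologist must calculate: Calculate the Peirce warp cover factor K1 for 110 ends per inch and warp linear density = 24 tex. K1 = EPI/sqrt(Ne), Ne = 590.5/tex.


Formula: K1 = EPI / sqrt(Ne), with Ne = 590.5 / tex_warp
Step 1: Ne = 590.5 / 24 = 24.604
Step 2: sqrt(Ne) = sqrt(24.604) = 4.9602
Step 3: K1 = 110 / 4.9602 = 22.2

22.2


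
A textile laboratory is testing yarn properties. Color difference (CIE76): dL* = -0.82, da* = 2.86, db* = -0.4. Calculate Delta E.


Formula: Delta E = sqrt(dL*^2 + da*^2 + db*^2)
Step 1: dL*^2 = (-0.82)^2 = 0.6724
Step 2: da*^2 = 2.86^2 = 8.1796
Step 3: db*^2 = (-0.4)^2 = 0.16
Step 4: Sum = 0.6724 + 8.1796 + 0.16 = 9.012
Step 5: Delta E = sqrt(9.012) = 3.0

3.0 Delta E


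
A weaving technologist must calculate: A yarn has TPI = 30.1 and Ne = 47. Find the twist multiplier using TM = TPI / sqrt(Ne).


Formula: TM = TPI / sqrt(Ne)
Step 1: sqrt(Ne) = sqrt(47) = 6.8557
Step 2: TM = 30.1 / 6.8557 = 4.39

4.39 TM


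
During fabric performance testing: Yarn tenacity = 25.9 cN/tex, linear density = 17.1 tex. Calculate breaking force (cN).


Formula: Breaking force = Tenacity * Linear density
F = 25.9 cN/tex * 17.1 tex
F = 442.89 cN

442.89 cN


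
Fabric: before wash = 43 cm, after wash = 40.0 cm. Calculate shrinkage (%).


Formula: Shrinkage% = ((L_before - L_after) / L_before) * 100
Step 1: Shrinkage = 43 - 40.0 = 3.0 cm
Step 2: Shrinkage% = (3.0 / 43) * 100
Step 3: Shrinkage% = 0.069767 * 100 = 6.9767% ≈ 7.0%

7.0%


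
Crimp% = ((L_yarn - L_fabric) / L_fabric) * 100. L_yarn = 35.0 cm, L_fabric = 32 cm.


Formula: Crimp% = ((L_yarn - L_fabric) / L_fabric) * 100
Step 1: Extension = 35.0 - 32 = 3.0 cm
Step 2: Crimp% = (3.0 / 32) * 100
Step 3: Crimp% = 0.09375 * 100 = 9.375% ≈ 9.4%

9.4%


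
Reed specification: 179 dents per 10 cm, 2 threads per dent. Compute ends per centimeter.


Formula: EPC = (dents per 10 cm * ends per dent) / 10
Step 1: Total ends per 10 cm = 179 * 2 = 358
Step 2: EPC = 358 / 10 = 35.8 ends/cm

35.8 ends/cm


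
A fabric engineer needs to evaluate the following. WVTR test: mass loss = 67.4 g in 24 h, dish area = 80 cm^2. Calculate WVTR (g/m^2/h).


Formula: WVTR = mass_loss / (area * time)
Step 1: Convert area: 80 cm^2 = 0.008 m^2
Step 2: WVTR = 67.4 g / (0.008 m^2 * 24 h)
Step 3: WVTR = 67.4 / 0.192 = 351.0 g/m^2/h

351.0 g/m^2/h


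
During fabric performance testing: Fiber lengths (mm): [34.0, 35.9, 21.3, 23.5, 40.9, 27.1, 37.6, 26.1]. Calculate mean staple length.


Formula: Mean = sum of lengths / count
Sum = 34.0 + 35.9 + 21.3 + 23.5 + 40.9 + 27.1 + 37.6 + 26.1
Sum = 246.4 mm
Mean = 246.4 / 8 = 30.80 mm

30.80 mm


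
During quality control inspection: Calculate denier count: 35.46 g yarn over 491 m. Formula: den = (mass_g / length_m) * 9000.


Formula: den = (mass_g / length_m) * 9000
Substituting: den = (35.46 / 491) * 9000
Intermediate: 35.46 / 491 = 0.07221996 g/m
den = 0.07221996 * 9000 = 650.0 denier

650.0 denier


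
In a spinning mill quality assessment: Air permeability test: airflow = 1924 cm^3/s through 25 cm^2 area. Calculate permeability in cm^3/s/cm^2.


Formula: Air Permeability = Airflow / Test Area
AP = 1924 cm^3/s / 25 cm^2
AP = 77.0 cm^3/s/cm^2

77.0 cm^3/s/cm^2


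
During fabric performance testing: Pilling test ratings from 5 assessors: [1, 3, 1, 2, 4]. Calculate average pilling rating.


Formula: Mean = sum / count
Sum = 1 + 3 + 1 + 2 + 4 = 11
Mean = 11 / 5 = 2.2

2.2


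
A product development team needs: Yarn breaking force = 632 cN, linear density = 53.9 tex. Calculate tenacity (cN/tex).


Formula: Tenacity = Breaking force / Linear density
Tenacity = 632 cN / 53.9 tex
Tenacity = 11.73 cN/tex

11.73 cN/tex


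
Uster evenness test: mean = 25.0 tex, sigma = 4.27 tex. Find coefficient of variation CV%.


Formula: CV% = (standard deviation / mean) * 100
Step 1: Ratio = 4.27 / 25.0 = 0.1708
Step 2: CV% = 0.1708 * 100 = 17.08% ≈ 17.1%

17.1%


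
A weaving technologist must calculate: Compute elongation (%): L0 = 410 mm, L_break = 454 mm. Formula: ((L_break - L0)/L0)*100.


Formula: Elongation (%) = ((L_break - L0) / L0) * 100
Step 1: Extension = 454 - 410 = 44 mm
Step 2: Elongation = (44 / 410) * 100
Step 3: Elongation = 0.107317 * 100 = 10.7317% ≈ 10.7%

10.7%


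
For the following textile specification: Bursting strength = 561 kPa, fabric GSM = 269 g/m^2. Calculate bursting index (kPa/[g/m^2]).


Formula: Bursting Index = Bursting Strength / Fabric GSM
BI = 561 kPa / 269 g/m^2
BI = 2.086 kPa/(g/m^2)

2.086 kPa/(g/m^2)


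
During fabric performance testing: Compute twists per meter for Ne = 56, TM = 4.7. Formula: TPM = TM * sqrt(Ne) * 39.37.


Formula: TPM = TM * sqrt(Ne) * 39.37
Step 1: sqrt(Ne) = sqrt(56) = 7.4833
Step 2: TM * sqrt(Ne) = 4.7 * 7.4833 = 35.1715
Step 3: TPM = 35.1715 * 39.37 = 1385 twists/m

1385 twists/m


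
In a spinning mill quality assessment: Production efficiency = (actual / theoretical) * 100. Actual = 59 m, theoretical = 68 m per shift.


Formula: Efficiency% = (Actual output / Theoretical output) * 100
Efficiency% = (59 / 68) * 100
Efficiency% = 0.867647 * 100 = 86.7647% ≈ 86.8%

86.8%


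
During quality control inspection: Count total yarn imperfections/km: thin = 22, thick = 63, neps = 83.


Formula: Total = thin places + thick places + neps
Total = 22 + 63 + 83
Total = 168 imperfections/km

168 imperfections/km


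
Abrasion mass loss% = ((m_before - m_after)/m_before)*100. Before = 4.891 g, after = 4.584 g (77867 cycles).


Formula: Mass loss% = ((m_before - m_after) / m_before) * 100
Step 1: Mass loss = 4.891 - 4.584 = 0.307 g
Step 2: Ratio = 0.307 / 4.891 = 0.0627684
Step 3: Mass loss% = 0.0627684 * 100 = 6.27684% ≈ 6.28%

6.28%


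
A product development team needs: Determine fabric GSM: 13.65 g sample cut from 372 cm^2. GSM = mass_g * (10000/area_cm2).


Formula: GSM = mass_g / area_m2
Step 1: Convert area: 372 cm^2 = 372 / 10000 = 0.0372 m^2
Step 2: GSM = 13.65 g / 0.0372 m^2 = 366.9 g/m^2

366.9 g/m^2


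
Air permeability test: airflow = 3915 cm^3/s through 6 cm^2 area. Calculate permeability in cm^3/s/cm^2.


Formula: Air Permeability = Airflow / Test Area
AP = 3915 cm^3/s / 6 cm^2
AP = 652.5 cm^3/s/cm^2

652.5 cm^3/s/cm^2


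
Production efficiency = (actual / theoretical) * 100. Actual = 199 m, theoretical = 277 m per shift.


Formula: Efficiency% = (Actual output / Theoretical output) * 100
Efficiency% = (199 / 277) * 100
Efficiency% = 0.718412 * 100 = 71.8412% ≈ 71.8%

71.8%


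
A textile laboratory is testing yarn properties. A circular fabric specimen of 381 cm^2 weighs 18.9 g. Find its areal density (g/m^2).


Formula: GSM = mass_g / area_m2
Step 1: Convert area: 381 cm^2 = 381 / 10000 = 0.0381 m^2
Step 2: GSM = 18.9 g / 0.0381 m^2 = 496.1 g/m^2

496.1 g/m^2


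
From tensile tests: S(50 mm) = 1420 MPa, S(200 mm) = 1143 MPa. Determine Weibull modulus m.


Formula: m = ln(L1/L2) / ln(S2/S1)
Step 1: ln(L1/L2) = ln(50/200) = -1.38629
Step 2: S2/S1 = 1143/1420 = 0.80493
Step 3: ln(S2/S1) = ln(0.80493) = -0.21700
Step 4: m = -1.38629 / -0.21700 = 6.39

6.39 (Weibull m)


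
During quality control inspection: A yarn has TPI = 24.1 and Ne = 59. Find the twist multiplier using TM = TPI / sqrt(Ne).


Formula: TM = TPI / sqrt(Ne)
Step 1: sqrt(Ne) = sqrt(59) = 7.6811
Step 2: TM = 24.1 / 7.6811 = 3.14

3.14 TM


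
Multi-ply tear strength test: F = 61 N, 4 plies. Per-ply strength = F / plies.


Formula: Per-ply strength = Total force / Number of plies
Per-ply = 61 N / 4
Per-ply = 15.25 N

15.25 N


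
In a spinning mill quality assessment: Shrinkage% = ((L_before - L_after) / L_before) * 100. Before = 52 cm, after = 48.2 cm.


Formula: Shrinkage% = ((L_before - L_after) / L_before) * 100
Step 1: Shrinkage = 52 - 48.2 = 3.8 cm
Step 2: Shrinkage% = (3.8 / 52) * 100
Step 3: Shrinkage% = 0.073077 * 100 = 7.3077% ≈ 7.3%

7.3%


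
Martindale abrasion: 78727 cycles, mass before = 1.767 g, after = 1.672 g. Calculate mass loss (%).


Formula: Mass loss% = ((m_before - m_after) / m_before) * 100
Step 1: Mass loss = 1.767 - 1.672 = 0.095 g
Step 2: Ratio = 0.095 / 1.767 = 0.0537634
Step 3: Mass loss% = 0.0537634 * 100 = 5.37634% ≈ 5.38%

5.38%


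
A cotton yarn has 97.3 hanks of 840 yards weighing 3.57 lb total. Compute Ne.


Formula: Ne = hanks / mass_lb
Substituting: Ne = 97.3 / 3.57
Ne = 27.3

27.3 Ne


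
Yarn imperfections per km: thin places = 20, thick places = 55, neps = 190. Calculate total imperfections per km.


Formula: Total = thin places + thick places + neps
Total = 20 + 55 + 190
Total = 265 imperfections/km

265 imperfections/km


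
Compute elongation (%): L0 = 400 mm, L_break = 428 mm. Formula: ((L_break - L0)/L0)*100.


Formula: Elongation (%) = ((L_break - L0) / L0) * 100
Step 1: Extension = 428 - 400 = 28 mm
Step 2: Elongation = (28 / 400) * 100
Step 3: Elongation = 0.07 * 100 = 7.0%

7.0%


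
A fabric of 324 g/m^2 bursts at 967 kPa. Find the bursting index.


Formula: Bursting Index = Bursting Strength / Fabric GSM
BI = 967 kPa / 324 g/m^2
BI = 2.985 kPa/(g/m^2)

2.985 kPa/(g/m^2)


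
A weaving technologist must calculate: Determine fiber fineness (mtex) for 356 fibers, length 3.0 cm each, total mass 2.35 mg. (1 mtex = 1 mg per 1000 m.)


Formula: fineness (mtex) = mass (mg) / total length (km) = (mass_mg / total_length_m) * 1000
Step 1: Convert fiber length: 3.0 cm = 0.03 m
Step 2: Total fiber length = 356 * 0.03 = 10.68 m
Step 3: Linear density = 2.35 mg / 10.68 m = 0.2200 mg/m
Step 4: fineness = 0.2200 * 1000 = 220.0 mtex

220.0 mtex


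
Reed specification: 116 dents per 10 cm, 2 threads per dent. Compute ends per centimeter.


Formula: EPC = (dents per 10 cm * ends per dent) / 10
Step 1: Total ends per 10 cm = 116 * 2 = 232
Step 2: EPC = 232 / 10 = 23.2 ends/cm

23.2 ends/cm


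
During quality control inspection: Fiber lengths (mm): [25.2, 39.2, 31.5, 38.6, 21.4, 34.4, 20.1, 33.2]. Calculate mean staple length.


Formula: Mean = sum of lengths / count
Sum = 25.2 + 39.2 + 31.5 + 38.6 + 21.4 + 34.4 + 20.1 + 33.2
Sum = 243.6 mm
Mean = 243.6 / 8 = 30.45 mm

30.45 mm


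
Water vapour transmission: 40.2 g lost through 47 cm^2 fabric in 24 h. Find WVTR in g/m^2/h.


Formula: WVTR = mass_loss / (area * time)
Step 1: Convert area: 47 cm^2 = 0.0047 m^2
Step 2: WVTR = 40.2 g / (0.0047 m^2 * 24 h)
Step 3: WVTR = 40.2 / 0.1128 = 356.4 g/m^2/h

356.4 g/m^2/h


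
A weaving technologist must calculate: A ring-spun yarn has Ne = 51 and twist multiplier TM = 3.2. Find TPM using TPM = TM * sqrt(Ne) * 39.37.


Formula: TPM = TM * sqrt(Ne) * 39.37
Step 1: sqrt(Ne) = sqrt(51) = 7.1414
Step 2: TM * sqrt(Ne) = 3.2 * 7.1414 = 22.8525
Step 3: TPM = 22.8525 * 39.37 = 900 twists/m

900 twists/m


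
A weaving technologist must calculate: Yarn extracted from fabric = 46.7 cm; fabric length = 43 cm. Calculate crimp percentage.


Formula: Crimp% = ((L_yarn - L_fabric) / L_fabric) * 100
Step 1: Extension = 46.7 - 43 = 3.7 cm
Step 2: Crimp% = (3.7 / 43) * 100
Step 3: Crimp% = 0.086047 * 100 = 8.6047% ≈ 8.6%

8.6%


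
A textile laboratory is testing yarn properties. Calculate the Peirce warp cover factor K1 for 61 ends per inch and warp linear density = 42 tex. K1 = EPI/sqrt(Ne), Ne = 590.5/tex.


Formula: K1 = EPI / sqrt(Ne), with Ne = 590.5 / tex_warp
Step 1: Ne = 590.5 / 42 = 14.06
Step 2: sqrt(Ne) = sqrt(14.06) = 3.7497
Step 3: K1 = 61 / 3.7497 = 16.3

16.3


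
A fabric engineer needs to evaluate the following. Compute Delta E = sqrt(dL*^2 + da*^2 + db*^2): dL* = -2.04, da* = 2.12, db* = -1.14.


Formula: Delta E = sqrt(dL*^2 + da*^2 + db*^2)
Step 1: dL*^2 = (-2.04)^2 = 4.1616
Step 2: da*^2 = 2.12^2 = 4.4944
Step 3: db*^2 = (-1.14)^2 = 1.2996
Step 4: Sum = 4.1616 + 4.4944 + 1.2996 = 9.9556
Step 5: Delta E = sqrt(9.9556) = 3.16

3.16 Delta E


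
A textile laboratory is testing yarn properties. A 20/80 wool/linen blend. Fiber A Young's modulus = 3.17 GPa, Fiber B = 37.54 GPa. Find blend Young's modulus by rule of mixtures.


Formula: Blend property = (fraction_A * property_A) + (fraction_B * property_B)
Step 1: Contribution A = 20/100 * 3.17 GPa = 0.634 GPa
Step 2: Contribution B = 80/100 * 37.54 GPa = 30.032 GPa
Step 3: Blend Young's modulus = 0.634 + 30.032 = 30.666 GPa

30.666 GPa


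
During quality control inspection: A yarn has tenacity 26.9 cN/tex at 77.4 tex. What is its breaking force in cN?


Formula: Breaking force = Tenacity * Linear density
F = 26.9 cN/tex * 77.4 tex
F = 2082.06 cN

2082.06 cN


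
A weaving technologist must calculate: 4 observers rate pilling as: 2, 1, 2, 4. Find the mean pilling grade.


Formula: Mean = sum / count
Sum = 2 + 1 + 2 + 4 = 9
Mean = 9 / 4 = 2.3

2.3


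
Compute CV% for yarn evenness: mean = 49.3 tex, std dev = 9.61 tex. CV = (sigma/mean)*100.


Formula: CV% = (standard deviation / mean) * 100
Step 1: Ratio = 9.61 / 49.3 = 0.194929
Step 2: CV% = 0.194929 * 100 = 19.4929% ≈ 19.5%

19.5%


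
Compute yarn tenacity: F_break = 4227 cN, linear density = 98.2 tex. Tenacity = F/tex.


Formula: Tenacity = Breaking force / Linear density
Tenacity = 4227 cN / 98.2 tex
Tenacity = 43.04 cN/tex

43.04 cN/tex


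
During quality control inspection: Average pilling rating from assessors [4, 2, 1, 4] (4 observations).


Formula: Mean = sum / count
Sum = 4 + 2 + 1 + 4 = 11
Mean = 11 / 4 = 2.8

2.8


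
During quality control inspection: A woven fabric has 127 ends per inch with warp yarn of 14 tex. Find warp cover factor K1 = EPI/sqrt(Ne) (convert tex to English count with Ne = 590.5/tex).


Formula: K1 = EPI / sqrt(Ne), with Ne = 590.5 / tex_warp
Step 1: Ne = 590.5 / 14 = 42.179
Step 2: sqrt(Ne) = sqrt(42.179) = 6.4945
Step 3: K1 = 127 / 6.4945 = 19.6

19.6


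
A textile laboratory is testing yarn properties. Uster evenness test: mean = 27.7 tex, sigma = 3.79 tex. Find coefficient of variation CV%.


Formula: CV% = (standard deviation / mean) * 100
Step 1: Ratio = 3.79 / 27.7 = 0.136823
Step 2: CV% = 0.136823 * 100 = 13.6823% ≈ 13.7%

13.7%


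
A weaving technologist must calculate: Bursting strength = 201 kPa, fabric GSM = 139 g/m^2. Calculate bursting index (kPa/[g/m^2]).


Formula: Bursting Index = Bursting Strength / Fabric GSM
BI = 201 kPa / 139 g/m^2
BI = 1.446 kPa/(g/m^2)

1.446 kPa/(g/m^2)


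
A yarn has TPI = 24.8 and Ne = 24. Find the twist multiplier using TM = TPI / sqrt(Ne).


Formula: TM = TPI / sqrt(Ne)
Step 1: sqrt(Ne) = sqrt(24) = 4.899
Step 2: TM = 24.8 / 4.899 = 5.06

5.06 TM


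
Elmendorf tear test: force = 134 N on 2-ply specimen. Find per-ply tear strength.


Formula: Per-ply strength = Total force / Number of plies
Per-ply = 134 N / 2
Per-ply = 67 N

67 N


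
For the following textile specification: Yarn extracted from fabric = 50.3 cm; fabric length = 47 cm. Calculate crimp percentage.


Formula: Crimp% = ((L_yarn - L_fabric) / L_fabric) * 100
Step 1: Extension = 50.3 - 47 = 3.3 cm
Step 2: Crimp% = (3.3 / 47) * 100
Step 3: Crimp% = 0.070213 * 100 = 7.0213% ≈ 7.0%

7.0%


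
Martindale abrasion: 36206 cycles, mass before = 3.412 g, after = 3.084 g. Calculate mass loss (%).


Formula: Mass loss% = ((m_before - m_after) / m_before) * 100
Step 1: Mass loss = 3.412 - 3.084 = 0.328 g
Step 2: Ratio = 0.328 / 3.412 = 0.0961313
Step 3: Mass loss% = 0.0961313 * 100 = 9.61313% ≈ 9.61%

9.61%


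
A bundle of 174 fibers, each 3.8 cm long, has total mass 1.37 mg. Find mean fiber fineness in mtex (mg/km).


Formula: fineness (mtex) = mass (mg) / total length (km) = (mass_mg / total_length_m) * 1000
Step 1: Convert fiber length: 3.8 cm = 0.038 m
Step 2: Total fiber length = 174 * 0.038 = 6.612 m
Step 3: Linear density = 1.37 mg / 6.612 m = 0.2072 mg/m
Step 4: fineness = 0.2072 * 1000 = 207.2 mtex

207.2 mtex


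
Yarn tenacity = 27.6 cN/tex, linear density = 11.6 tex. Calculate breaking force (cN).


Formula: Breaking force = Tenacity * Linear density
F = 27.6 cN/tex * 11.6 tex
F = 320.16 cN

320.16 cN


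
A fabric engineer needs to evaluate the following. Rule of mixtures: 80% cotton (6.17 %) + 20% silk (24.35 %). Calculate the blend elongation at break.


Formula: Blend property = (fraction_A * property_A) + (fraction_B * property_B)
Step 1: Contribution A = 80/100 * 6.17 % = 4.936 %
Step 2: Contribution B = 20/100 * 24.35 % = 4.87 %
Step 3: Blend elongation at break = 4.936 + 4.87 = 9.806 %

9.806 %


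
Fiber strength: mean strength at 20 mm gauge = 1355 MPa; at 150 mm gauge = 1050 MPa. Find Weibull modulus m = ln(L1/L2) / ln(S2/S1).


Formula: m = ln(L1/L2) / ln(S2/S1)
Step 1: ln(L1/L2) = ln(20/150) = -2.01490
Step 2: S2/S1 = 1050/1355 = 0.77491
Step 3: ln(S2/S1) = ln(0.77491) = -0.25501
Step 4: m = -2.01490 / -0.25501 = 7.90

7.90 (Weibull m)


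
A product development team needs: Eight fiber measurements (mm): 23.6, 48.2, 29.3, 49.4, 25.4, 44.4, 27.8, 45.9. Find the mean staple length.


Formula: Mean = sum of lengths / count
Sum = 23.6 + 48.2 + 29.3 + 49.4 + 25.4 + 44.4 + 27.8 + 45.9
Sum = 294.0 mm
Mean = 294.0 / 8 = 36.75 mm

36.75 mm


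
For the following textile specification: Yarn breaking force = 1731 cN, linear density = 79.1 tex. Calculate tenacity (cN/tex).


Formula: Tenacity = Breaking force / Linear density
Tenacity = 1731 cN / 79.1 tex
Tenacity = 21.88 cN/tex

21.88 cN/tex


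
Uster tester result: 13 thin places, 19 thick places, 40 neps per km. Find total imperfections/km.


Formula: Total = thin places + thick places + neps
Total = 13 + 19 + 40
Total = 72 imperfections/km

72 imperfections/km


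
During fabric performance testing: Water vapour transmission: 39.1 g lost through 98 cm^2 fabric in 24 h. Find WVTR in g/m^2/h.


Formula: WVTR = mass_loss / (area * time)
Step 1: Convert area: 98 cm^2 = 0.0098 m^2
Step 2: WVTR = 39.1 g / (0.0098 m^2 * 24 h)
Step 3: WVTR = 39.1 / 0.2352 = 166.2 g/m^2/h

166.2 g/m^2/h


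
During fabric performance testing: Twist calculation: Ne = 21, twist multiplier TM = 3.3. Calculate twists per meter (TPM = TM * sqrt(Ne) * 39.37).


Formula: TPM = TM * sqrt(Ne) * 39.37
Step 1: sqrt(Ne) = sqrt(21) = 4.5826
Step 2: TM * sqrt(Ne) = 3.3 * 4.5826 = 15.1226
Step 3: TPM = 15.1226 * 39.37 = 595 twists/m

595 twists/m


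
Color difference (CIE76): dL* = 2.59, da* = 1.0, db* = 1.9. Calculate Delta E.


Formula: Delta E = sqrt(dL*^2 + da*^2 + db*^2)
Step 1: dL*^2 = 2.59^2 = 6.7081
Step 2: da*^2 = 1.0^2 = 1.0
Step 3: db*^2 = 1.9^2 = 3.61
Step 4: Sum = 6.7081 + 1.0 + 3.61 = 11.3181
Step 5: Delta E = sqrt(11.3181) = 3.36

3.36 Delta E


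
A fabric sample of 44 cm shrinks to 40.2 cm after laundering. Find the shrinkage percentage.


Formula: Shrinkage% = ((L_before - L_after) / L_before) * 100
Step 1: Shrinkage = 44 - 40.2 = 3.8 cm
Step 2: Shrinkage% = (3.8 / 44) * 100
Step 3: Shrinkage% = 0.086364 * 100 = 8.6364% ≈ 8.6%

8.6%


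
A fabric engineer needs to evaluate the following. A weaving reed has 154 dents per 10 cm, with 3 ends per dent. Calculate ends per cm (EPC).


Formula: EPC = (dents per 10 cm * ends per dent) / 10
Step 1: Total ends per 10 cm = 154 * 3 = 462
Step 2: EPC = 462 / 10 = 46.2 ends/cm

46.2 ends/cm


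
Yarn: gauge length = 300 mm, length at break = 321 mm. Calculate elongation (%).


Formula: Elongation (%) = ((L_break - L0) / L0) * 100
Step 1: Extension = 321 - 300 = 21 mm
Step 2: Elongation = (21 / 300) * 100
Step 3: Elongation = 0.07 * 100 = 7.0%

7.0%


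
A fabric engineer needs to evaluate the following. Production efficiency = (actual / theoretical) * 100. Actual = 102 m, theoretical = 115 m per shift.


Formula: Efficiency% = (Actual output / Theoretical output) * 100
Efficiency% = (102 / 115) * 100
Efficiency% = 0.886957 * 100 = 88.6957% ≈ 88.7%

88.7%


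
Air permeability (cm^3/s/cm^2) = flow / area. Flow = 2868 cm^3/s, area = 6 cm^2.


Formula: Air Permeability = Airflow / Test Area
AP = 2868 cm^3/s / 6 cm^2
AP = 478.0 cm^3/s/cm^2

478.0 cm^3/s/cm^2


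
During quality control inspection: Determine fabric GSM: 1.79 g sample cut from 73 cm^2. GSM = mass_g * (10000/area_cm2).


Formula: GSM = mass_g / area_m2
Step 1: Convert area: 73 cm^2 = 73 / 10000 = 0.0073 m^2
Step 2: GSM = 1.79 g / 0.0073 m^2 = 245.2 g/m^2

245.2 g/m^2


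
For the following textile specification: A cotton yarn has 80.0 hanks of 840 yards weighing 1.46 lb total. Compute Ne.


Formula: Ne = hanks / mass_lb
Substituting: Ne = 80.0 / 1.46
Ne = 54.8

54.8 Ne


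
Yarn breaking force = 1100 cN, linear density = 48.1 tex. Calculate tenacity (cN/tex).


Formula: Tenacity = Breaking force / Linear density
Tenacity = 1100 cN / 48.1 tex
Tenacity = 22.87 cN/tex

22.87 cN/tex


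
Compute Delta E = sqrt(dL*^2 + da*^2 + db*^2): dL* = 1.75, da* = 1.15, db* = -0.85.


Formula: Delta E = sqrt(dL*^2 + da*^2 + db*^2)
Step 1: dL*^2 = 1.75^2 = 3.0625
Step 2: da*^2 = 1.15^2 = 1.3225
Step 3: db*^2 = (-0.85)^2 = 0.7225
Step 4: Sum = 3.0625 + 1.3225 + 0.7225 = 5.1075
Step 5: Delta E = sqrt(5.1075) = 2.26

2.26 Delta E


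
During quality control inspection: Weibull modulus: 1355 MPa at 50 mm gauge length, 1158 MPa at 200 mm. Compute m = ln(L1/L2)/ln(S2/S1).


Formula: m = ln(L1/L2) / ln(S2/S1)
Step 1: ln(L1/L2) = ln(50/200) = -1.38629
Step 2: S2/S1 = 1158/1355 = 0.85461
Step 3: ln(S2/S1) = ln(0.85461) = -0.15711
Step 4: m = -1.38629 / -0.15711 = 8.82

8.82 (Weibull m)


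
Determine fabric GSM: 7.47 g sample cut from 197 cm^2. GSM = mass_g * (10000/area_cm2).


Formula: GSM = mass_g / area_m2
Step 1: Convert area: 197 cm^2 = 197 / 10000 = 0.0197 m^2
Step 2: GSM = 7.47 g / 0.0197 m^2 = 379.2 g/m^2

379.2 g/m^2


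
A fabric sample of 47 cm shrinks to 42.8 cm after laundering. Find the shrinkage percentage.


Formula: Shrinkage% = ((L_before - L_after) / L_before) * 100
Step 1: Shrinkage = 47 - 42.8 = 4.2 cm
Step 2: Shrinkage% = (4.2 / 47) * 100
Step 3: Shrinkage% = 0.089362 * 100 = 8.9362% ≈ 8.9%

8.9%


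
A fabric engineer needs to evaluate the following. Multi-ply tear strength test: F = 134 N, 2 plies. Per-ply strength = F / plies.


Formula: Per-ply strength = Total force / Number of plies
Per-ply = 134 N / 2
Per-ply = 67 N

67 N


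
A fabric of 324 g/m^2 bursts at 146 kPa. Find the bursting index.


Formula: Bursting Index = Bursting Strength / Fabric GSM
BI = 146 kPa / 324 g/m^2
BI = 0.451 kPa/(g/m^2)

0.451 kPa/(g/m^2)


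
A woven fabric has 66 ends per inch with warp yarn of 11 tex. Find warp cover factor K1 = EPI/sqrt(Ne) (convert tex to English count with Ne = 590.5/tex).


Formula: K1 = EPI / sqrt(Ne), with Ne = 590.5 / tex_warp
Step 1: Ne = 590.5 / 11 = 53.682
Step 2: sqrt(Ne) = sqrt(53.682) = 7.3268
Step 3: K1 = 66 / 7.3268 = 9.0

9.0


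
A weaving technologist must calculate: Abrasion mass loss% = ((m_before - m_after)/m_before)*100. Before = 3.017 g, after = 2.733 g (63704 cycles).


Formula: Mass loss% = ((m_before - m_after) / m_before) * 100
Step 1: Mass loss = 3.017 - 2.733 = 0.284 g
Step 2: Ratio = 0.284 / 3.017 = 0.0941332
Step 3: Mass loss% = 0.0941332 * 100 = 9.41332% ≈ 9.41%

9.41%


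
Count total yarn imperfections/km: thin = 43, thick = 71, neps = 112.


Formula: Total = thin places + thick places + neps
Total = 43 + 71 + 112
Total = 226 imperfections/km

226 imperfections/km


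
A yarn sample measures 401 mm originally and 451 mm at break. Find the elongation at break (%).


Formula: Elongation (%) = ((L_break - L0) / L0) * 100
Step 1: Extension = 451 - 401 = 50 mm
Step 2: Elongation = (50 / 401) * 100
Step 3: Elongation = 0.124688 * 100 = 12.4688% ≈ 12.5%

12.5%


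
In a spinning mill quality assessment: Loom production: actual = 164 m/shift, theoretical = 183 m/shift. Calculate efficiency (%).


Formula: Efficiency% = (Actual output / Theoretical output) * 100
Efficiency% = (164 / 183) * 100
Efficiency% = 0.896175 * 100 = 89.6175% ≈ 89.6%

89.6%


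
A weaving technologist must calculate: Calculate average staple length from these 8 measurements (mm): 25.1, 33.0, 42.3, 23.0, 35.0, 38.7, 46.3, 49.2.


Formula: Mean = sum of lengths / count
Sum = 25.1 + 33.0 + 42.3 + 23.0 + 35.0 + 38.7 + 46.3 + 49.2
Sum = 292.6 mm
Mean = 292.6 / 8 = 36.58 mm

36.58 mm


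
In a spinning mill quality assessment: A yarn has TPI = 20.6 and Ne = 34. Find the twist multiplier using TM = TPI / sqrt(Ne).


Formula: TM = TPI / sqrt(Ne)
Step 1: sqrt(Ne) = sqrt(34) = 5.831
Step 2: TM = 20.6 / 5.831 = 3.53

3.53 TM


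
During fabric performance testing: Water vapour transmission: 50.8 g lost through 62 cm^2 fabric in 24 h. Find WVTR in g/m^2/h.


Formula: WVTR = mass_loss / (area * time)
Step 1: Convert area: 62 cm^2 = 0.0062 m^2
Step 2: WVTR = 50.8 g / (0.0062 m^2 * 24 h)
Step 3: WVTR = 50.8 / 0.1488 = 341.4 g/m^2/h

341.4 g/m^2/h


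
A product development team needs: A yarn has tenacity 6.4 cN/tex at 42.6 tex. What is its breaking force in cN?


Formula: Breaking force = Tenacity * Linear density
F = 6.4 cN/tex * 42.6 tex
F = 272.64 cN

272.64 cN


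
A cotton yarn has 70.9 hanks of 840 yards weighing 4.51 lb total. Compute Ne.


Formula: Ne = hanks / mass_lb
Substituting: Ne = 70.9 / 4.51
Ne = 15.7

15.7 Ne


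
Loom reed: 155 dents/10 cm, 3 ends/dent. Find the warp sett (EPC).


Formula: EPC = (dents per 10 cm * ends per dent) / 10
Step 1: Total ends per 10 cm = 155 * 3 = 465
Step 2: EPC = 465 / 10 = 46.5 ends/cm

46.5 ends/cm


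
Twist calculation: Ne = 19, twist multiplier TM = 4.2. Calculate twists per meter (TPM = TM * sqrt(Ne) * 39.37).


Formula: TPM = TM * sqrt(Ne) * 39.37
Step 1: sqrt(Ne) = sqrt(19) = 4.3589
Step 2: TM * sqrt(Ne) = 4.2 * 4.3589 = 18.3074
Step 3: TPM = 18.3074 * 39.37 = 721 twists/m

721 twists/m


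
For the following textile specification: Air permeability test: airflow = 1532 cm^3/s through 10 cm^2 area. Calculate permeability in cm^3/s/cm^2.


Formula: Air Permeability = Airflow / Test Area
AP = 1532 cm^3/s / 10 cm^2
AP = 153.2 cm^3/s/cm^2

153.2 cm^3/s/cm^2


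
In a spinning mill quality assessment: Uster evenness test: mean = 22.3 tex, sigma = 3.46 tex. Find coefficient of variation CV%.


Formula: CV% = (standard deviation / mean) * 100
Step 1: Ratio = 3.46 / 22.3 = 0.155157
Step 2: CV% = 0.155157 * 100 = 15.5157% ≈ 15.5%

15.5%


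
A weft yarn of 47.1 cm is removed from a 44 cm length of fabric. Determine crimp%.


Formula: Crimp% = ((L_yarn - L_fabric) / L_fabric) * 100
Step 1: Extension = 47.1 - 44 = 3.1 cm
Step 2: Crimp% = (3.1 / 44) * 100
Step 3: Crimp% = 0.070455 * 100 = 7.0455% ≈ 7.0%

7.0%


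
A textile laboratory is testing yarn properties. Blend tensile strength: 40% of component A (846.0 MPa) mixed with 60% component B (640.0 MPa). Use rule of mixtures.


Formula: Blend property = (fraction_A * property_A) + (fraction_B * property_B)
Step 1: Contribution A = 40/100 * 846.0 MPa = 338.4 MPa
Step 2: Contribution B = 60/100 * 640.0 MPa = 384.0 MPa
Step 3: Blend tensile strength = 338.4 + 384.0 = 722.4 MPa

722.4 MPa


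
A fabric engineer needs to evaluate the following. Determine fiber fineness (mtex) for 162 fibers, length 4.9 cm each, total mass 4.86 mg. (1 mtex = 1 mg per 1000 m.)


Formula: fineness (mtex) = mass (mg) / total length (km) = (mass_mg / total_length_m) * 1000
Step 1: Convert fiber length: 4.9 cm = 0.049 m
Step 2: Total fiber length = 162 * 0.049 = 7.938 m
Step 3: Linear density = 4.86 mg / 7.938 m = 0.6122 mg/m
Step 4: fineness = 0.6122 * 1000 = 612.2 mtex

612.2 mtex


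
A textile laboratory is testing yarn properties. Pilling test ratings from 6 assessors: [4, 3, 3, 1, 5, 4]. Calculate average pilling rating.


Formula: Mean = sum / count
Sum = 4 + 3 + 3 + 1 + 5 + 4 = 20
Mean = 20 / 6 = 3.3

3.3


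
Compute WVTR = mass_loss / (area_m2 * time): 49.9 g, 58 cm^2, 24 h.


Formula: WVTR = mass_loss / (area * time)
Step 1: Convert area: 58 cm^2 = 0.0058 m^2
Step 2: WVTR = 49.9 g / (0.0058 m^2 * 24 h)
Step 3: WVTR = 49.9 / 0.1392 = 358.5 g/m^2/h

358.5 g/m^2/h


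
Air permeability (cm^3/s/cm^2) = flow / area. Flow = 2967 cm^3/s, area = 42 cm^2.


Formula: Air Permeability = Airflow / Test Area
AP = 2967 cm^3/s / 42 cm^2
AP = 70.6 cm^3/s/cm^2

70.6 cm^3/s/cm^2


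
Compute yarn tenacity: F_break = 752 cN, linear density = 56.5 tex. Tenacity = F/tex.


Formula: Tenacity = Breaking force / Linear density
Tenacity = 752 cN / 56.5 tex
Tenacity = 13.31 cN/tex

13.31 cN/tex


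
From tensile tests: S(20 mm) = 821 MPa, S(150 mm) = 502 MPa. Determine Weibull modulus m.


Formula: m = ln(L1/L2) / ln(S2/S1)
Step 1: ln(L1/L2) = ln(20/150) = -2.01490
Step 2: S2/S1 = 502/821 = 0.61145
Step 3: ln(S2/S1) = ln(0.61145) = -0.49192
Step 4: m = -2.01490 / -0.49192 = 4.10

4.10 (Weibull m)


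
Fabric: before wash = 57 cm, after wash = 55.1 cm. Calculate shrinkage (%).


Formula: Shrinkage% = ((L_before - L_after) / L_before) * 100
Step 1: Shrinkage = 57 - 55.1 = 1.9 cm
Step 2: Shrinkage% = (1.9 / 57) * 100
Step 3: Shrinkage% = 0.033333 * 100 = 3.3333% ≈ 3.3%

3.3%


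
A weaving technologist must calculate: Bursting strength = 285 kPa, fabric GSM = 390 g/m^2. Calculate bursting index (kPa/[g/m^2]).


Formula: Bursting Index = Bursting Strength / Fabric GSM
BI = 285 kPa / 390 g/m^2
BI = 0.731 kPa/(g/m^2)

0.731 kPa/(g/m^2)


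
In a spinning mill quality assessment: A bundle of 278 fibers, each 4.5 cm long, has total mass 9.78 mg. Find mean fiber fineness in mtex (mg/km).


Formula: fineness (mtex) = mass (mg) / total length (km) = (mass_mg / total_length_m) * 1000
Step 1: Convert fiber length: 4.5 cm = 0.045 m
Step 2: Total fiber length = 278 * 0.045 = 12.51 m
Step 3: Linear density = 9.78 mg / 12.51 m = 0.7818 mg/m
Step 4: fineness = 0.7818 * 1000 = 781.8 mtex

781.8 mtex


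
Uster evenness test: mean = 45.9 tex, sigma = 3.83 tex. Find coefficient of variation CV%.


Formula: CV% = (standard deviation / mean) * 100
Step 1: Ratio = 3.83 / 45.9 = 0.083442
Step 2: CV% = 0.083442 * 100 = 8.3442% ≈ 8.3%

8.3%


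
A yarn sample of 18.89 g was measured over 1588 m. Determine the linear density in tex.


Formula: Tex = (mass_g / length_m) * 1000
Substituting: Tex = (18.89 / 1588) * 1000
Intermediate: 18.89 / 1588 = 0.01189547 g/m
Tex = 0.01189547 * 1000 = 11.90 tex

11.90 tex


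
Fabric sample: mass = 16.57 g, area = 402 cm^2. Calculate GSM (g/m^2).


Formula: GSM = mass_g / area_m2
Step 1: Convert area: 402 cm^2 = 402 / 10000 = 0.0402 m^2
Step 2: GSM = 16.57 g / 0.0402 m^2 = 412.2 g/m^2

412.2 g/m^2


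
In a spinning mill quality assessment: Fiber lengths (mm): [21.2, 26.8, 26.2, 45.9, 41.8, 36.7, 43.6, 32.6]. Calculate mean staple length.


Formula: Mean = sum of lengths / count
Sum = 21.2 + 26.8 + 26.2 + 45.9 + 41.8 + 36.7 + 43.6 + 32.6
Sum = 274.8 mm
Mean = 274.8 / 8 = 34.35 mm

34.35 mm


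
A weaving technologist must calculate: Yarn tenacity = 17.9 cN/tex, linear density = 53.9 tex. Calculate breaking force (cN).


Formula: Breaking force = Tenacity * Linear density
F = 17.9 cN/tex * 53.9 tex
F = 964.81 cN

964.81 cN


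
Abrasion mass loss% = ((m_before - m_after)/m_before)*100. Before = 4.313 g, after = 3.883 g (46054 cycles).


Formula: Mass loss% = ((m_before - m_after) / m_before) * 100
Step 1: Mass loss = 4.313 - 3.883 = 0.43 g
Step 2: Ratio = 0.43 / 4.313 = 0.0996986
Step 3: Mass loss% = 0.0996986 * 100 = 9.96986% ≈ 9.97%

9.97%


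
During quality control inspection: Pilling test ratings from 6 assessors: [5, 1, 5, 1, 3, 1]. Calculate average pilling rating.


Formula: Mean = sum / count
Sum = 5 + 1 + 5 + 1 + 3 + 1 = 16
Mean = 16 / 6 = 2.7

2.7


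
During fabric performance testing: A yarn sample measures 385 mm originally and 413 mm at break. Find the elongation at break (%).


Formula: Elongation (%) = ((L_break - L0) / L0) * 100
Step 1: Extension = 413 - 385 = 28 mm
Step 2: Elongation = (28 / 385) * 100
Step 3: Elongation = 0.072727 * 100 = 7.2727% ≈ 7.3%

7.3%


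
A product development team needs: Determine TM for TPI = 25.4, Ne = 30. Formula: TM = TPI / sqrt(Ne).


Formula: TM = TPI / sqrt(Ne)
Step 1: sqrt(Ne) = sqrt(30) = 5.4772
Step 2: TM = 25.4 / 5.4772 = 4.64

4.64 TM


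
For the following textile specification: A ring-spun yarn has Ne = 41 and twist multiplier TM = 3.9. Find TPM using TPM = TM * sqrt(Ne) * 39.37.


Formula: TPM = TM * sqrt(Ne) * 39.37
Step 1: sqrt(Ne) = sqrt(41) = 6.4031
Step 2: TM * sqrt(Ne) = 3.9 * 6.4031 = 24.9721
Step 3: TPM = 24.9721 * 39.37 = 983 twists/m

983 twists/m


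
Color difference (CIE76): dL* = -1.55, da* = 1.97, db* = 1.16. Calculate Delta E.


Formula: Delta E = sqrt(dL*^2 + da*^2 + db*^2)
Step 1: dL*^2 = (-1.55)^2 = 2.4025
Step 2: da*^2 = 1.97^2 = 3.8809
Step 3: db*^2 = 1.16^2 = 1.3456
Step 4: Sum = 2.4025 + 3.8809 + 1.3456 = 7.629
Step 5: Delta E = sqrt(7.629) = 2.76

2.76 Delta E


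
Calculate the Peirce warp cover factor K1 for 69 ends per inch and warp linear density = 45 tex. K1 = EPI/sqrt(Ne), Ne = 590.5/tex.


Formula: K1 = EPI / sqrt(Ne), with Ne = 590.5 / tex_warp
Step 1: Ne = 590.5 / 45 = 13.122
Step 2: sqrt(Ne) = sqrt(13.122) = 3.6224
Step 3: K1 = 69 / 3.6224 = 19.0

19.0


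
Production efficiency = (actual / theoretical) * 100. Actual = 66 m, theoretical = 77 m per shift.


Formula: Efficiency% = (Actual output / Theoretical output) * 100
Efficiency% = (66 / 77) * 100
Efficiency% = 0.857143 * 100 = 85.7143% ≈ 85.7%

85.7%


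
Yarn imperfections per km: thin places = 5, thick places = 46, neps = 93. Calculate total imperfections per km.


Formula: Total = thin places + thick places + neps
Total = 5 + 46 + 93
Total = 144 imperfections/km

144 imperfections/km


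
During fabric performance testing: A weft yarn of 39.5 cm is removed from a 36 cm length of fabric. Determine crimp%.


Formula: Crimp% = ((L_yarn - L_fabric) / L_fabric) * 100
Step 1: Extension = 39.5 - 36 = 3.5 cm
Step 2: Crimp% = (3.5 / 36) * 100
Step 3: Crimp% = 0.097222 * 100 = 9.7222% ≈ 9.7%

9.7%


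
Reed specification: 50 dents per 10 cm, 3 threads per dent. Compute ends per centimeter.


Formula: EPC = (dents per 10 cm * ends per dent) / 10
Step 1: Total ends per 10 cm = 50 * 3 = 150
Step 2: EPC = 150 / 10 = 15.0 ends/cm

15.0 ends/cm


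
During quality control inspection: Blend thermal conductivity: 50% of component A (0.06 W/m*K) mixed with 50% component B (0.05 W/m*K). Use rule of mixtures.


Formula: Blend property = (fraction_A * property_A) + (fraction_B * property_B)
Step 1: Contribution A = 50/100 * 0.06 W/m*K = 0.03 W/m*K
Step 2: Contribution B = 50/100 * 0.05 W/m*K = 0.025 W/m*K
Step 3: Blend thermal conductivity = 0.03 + 0.025 = 0.055 W/m*K

0.055 W/m*K


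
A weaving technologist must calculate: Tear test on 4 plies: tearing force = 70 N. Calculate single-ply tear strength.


Formula: Per-ply strength = Total force / Number of plies
Per-ply = 70 N / 4
Per-ply = 17.5 N

17.5 N


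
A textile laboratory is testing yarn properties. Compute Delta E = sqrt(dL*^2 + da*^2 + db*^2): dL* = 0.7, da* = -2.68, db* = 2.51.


Formula: Delta E = sqrt(dL*^2 + da*^2 + db*^2)
Step 1: dL*^2 = 0.7^2 = 0.49
Step 2: da*^2 = (-2.68)^2 = 7.1824
Step 3: db*^2 = 2.51^2 = 6.3001
Step 4: Sum = 0.49 + 7.1824 + 6.3001 = 13.9725
Step 5: Delta E = sqrt(13.9725) = 3.74

3.74 Delta E


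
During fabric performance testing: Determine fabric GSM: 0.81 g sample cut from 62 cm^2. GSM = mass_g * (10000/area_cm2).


Formula: GSM = mass_g / area_m2
Step 1: Convert area: 62 cm^2 = 62 / 10000 = 0.0062 m^2
Step 2: GSM = 0.81 g / 0.0062 m^2 = 130.6 g/m^2

130.6 g/m^2


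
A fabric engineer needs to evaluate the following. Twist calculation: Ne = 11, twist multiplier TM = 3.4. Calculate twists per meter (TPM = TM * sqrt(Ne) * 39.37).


Formula: TPM = TM * sqrt(Ne) * 39.37
Step 1: sqrt(Ne) = sqrt(11) = 3.3166
Step 2: TM * sqrt(Ne) = 3.4 * 3.3166 = 11.2764
Step 3: TPM = 11.2764 * 39.37 = 444 twists/m

444 twists/m


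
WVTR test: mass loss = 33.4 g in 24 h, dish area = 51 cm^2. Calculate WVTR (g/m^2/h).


Formula: WVTR = mass_loss / (area * time)
Step 1: Convert area: 51 cm^2 = 0.0051 m^2
Step 2: WVTR = 33.4 g / (0.0051 m^2 * 24 h)
Step 3: WVTR = 33.4 / 0.1224 = 272.9 g/m^2/h

272.9 g/m^2/h


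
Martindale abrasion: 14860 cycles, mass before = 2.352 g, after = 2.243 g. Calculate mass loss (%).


Formula: Mass loss% = ((m_before - m_after) / m_before) * 100
Step 1: Mass loss = 2.352 - 2.243 = 0.109 g
Step 2: Ratio = 0.109 / 2.352 = 0.0463435
Step 3: Mass loss% = 0.0463435 * 100 = 4.63435% ≈ 4.63%

4.63%


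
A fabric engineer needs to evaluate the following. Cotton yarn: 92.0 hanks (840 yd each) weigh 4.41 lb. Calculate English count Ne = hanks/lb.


Formula: Ne = hanks / mass_lb
Substituting: Ne = 92.0 / 4.41
Ne = 20.9

20.9 Ne


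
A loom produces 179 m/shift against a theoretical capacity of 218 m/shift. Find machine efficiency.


Formula: Efficiency% = (Actual output / Theoretical output) * 100
Efficiency% = (179 / 218) * 100
Efficiency% = 0.821101 * 100 = 82.1101% ≈ 82.1%

82.1%


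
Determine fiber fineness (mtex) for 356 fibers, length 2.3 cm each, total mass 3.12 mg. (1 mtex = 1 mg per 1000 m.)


Formula: fineness (mtex) = mass (mg) / total length (km) = (mass_mg / total_length_m) * 1000
Step 1: Convert fiber length: 2.3 cm = 0.023 m
Step 2: Total fiber length = 356 * 0.023 = 8.188 m
Step 3: Linear density = 3.12 mg / 8.188 m = 0.3810 mg/m
Step 4: fineness = 0.3810 * 1000 = 381.0 mtex

381.0 mtex


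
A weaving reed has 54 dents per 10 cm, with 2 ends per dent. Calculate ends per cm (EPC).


Formula: EPC = (dents per 10 cm * ends per dent) / 10
Step 1: Total ends per 10 cm = 54 * 2 = 108
Step 2: EPC = 108 / 10 = 10.8 ends/cm

10.8 ends/cm


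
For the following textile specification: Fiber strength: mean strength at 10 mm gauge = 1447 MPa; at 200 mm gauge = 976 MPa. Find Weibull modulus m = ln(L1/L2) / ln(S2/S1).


Formula: m = ln(L1/L2) / ln(S2/S1)
Step 1: ln(L1/L2) = ln(10/200) = -2.99573
Step 2: S2/S1 = 976/1447 = 0.6745
Step 3: ln(S2/S1) = ln(0.6745) = -0.39378
Step 4: m = -2.99573 / -0.39378 = 7.61

7.61 (Weibull m)


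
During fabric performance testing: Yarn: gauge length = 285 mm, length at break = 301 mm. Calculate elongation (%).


Formula: Elongation (%) = ((L_break - L0) / L0) * 100
Step 1: Extension = 301 - 285 = 16 mm
Step 2: Elongation = (16 / 285) * 100
Step 3: Elongation = 0.05614 * 100 = 5.614% ≈ 5.6%

5.6%


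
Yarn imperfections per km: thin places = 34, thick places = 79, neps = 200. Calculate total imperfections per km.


Formula: Total = thin places + thick places + neps
Total = 34 + 79 + 200
Total = 313 imperfections/km

313 imperfections/km


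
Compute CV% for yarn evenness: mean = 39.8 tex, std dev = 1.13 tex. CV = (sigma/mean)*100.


Formula: CV% = (standard deviation / mean) * 100
Step 1: Ratio = 1.13 / 39.8 = 0.028392
Step 2: CV% = 0.028392 * 100 = 2.8392% ≈ 2.8%

2.8%


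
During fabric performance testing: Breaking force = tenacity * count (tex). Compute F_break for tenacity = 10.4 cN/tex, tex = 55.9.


Formula: Breaking force = Tenacity * Linear density
F = 10.4 cN/tex * 55.9 tex
F = 581.36 cN

581.36 cN


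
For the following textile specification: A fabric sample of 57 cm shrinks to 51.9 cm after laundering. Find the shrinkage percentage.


Formula: Shrinkage% = ((L_before - L_after) / L_before) * 100
Step 1: Shrinkage = 57 - 51.9 = 5.1 cm
Step 2: Shrinkage% = (5.1 / 57) * 100
Step 3: Shrinkage% = 0.089474 * 100 = 8.9474% ≈ 8.9%

8.9%
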